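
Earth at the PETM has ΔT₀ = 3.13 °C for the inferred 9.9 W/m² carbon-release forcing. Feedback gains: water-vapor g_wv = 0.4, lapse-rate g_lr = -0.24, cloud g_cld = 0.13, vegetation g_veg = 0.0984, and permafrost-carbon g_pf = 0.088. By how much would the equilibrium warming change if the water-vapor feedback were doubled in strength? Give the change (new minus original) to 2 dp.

Original: g = 0.4764, ΔT = 3.13/(1−0.4764) = 5.9778 °C.
With doubled water-vapor: g' = 0.8764, ΔT' = 3.13/(1−0.8764) = 25.3236 °C.
Change = 25.3236 − 5.9778 = 19.35 °C.

19.35 °C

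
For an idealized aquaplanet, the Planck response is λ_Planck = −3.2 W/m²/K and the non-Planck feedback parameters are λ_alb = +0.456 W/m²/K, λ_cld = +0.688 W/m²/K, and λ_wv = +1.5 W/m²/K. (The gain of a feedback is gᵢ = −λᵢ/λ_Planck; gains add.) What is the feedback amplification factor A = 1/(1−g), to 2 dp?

5.76

Convert to gains: g_alb = 0.456/3.2 = 0.1425; g_cld = 0.688/3.2 = 0.215; g_wv = 1.5/3.2 = 0.4688.
Total gain g = 0.8263.
A = 1/(1 − 0.8263) = 5.76.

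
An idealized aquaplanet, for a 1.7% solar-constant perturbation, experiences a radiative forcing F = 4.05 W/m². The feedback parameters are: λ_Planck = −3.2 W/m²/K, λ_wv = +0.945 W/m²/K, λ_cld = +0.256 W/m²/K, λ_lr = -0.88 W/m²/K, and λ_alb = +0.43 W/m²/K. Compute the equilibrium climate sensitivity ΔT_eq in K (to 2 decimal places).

1.65 K

Net feedback parameter λ = (−3.2) + (+0.945) + (+0.256) + (-0.88) + (+0.43) = -2.449 W/m²/K.
ΔT = −F/λ = −4.05/(-2.449) = 1.65 K.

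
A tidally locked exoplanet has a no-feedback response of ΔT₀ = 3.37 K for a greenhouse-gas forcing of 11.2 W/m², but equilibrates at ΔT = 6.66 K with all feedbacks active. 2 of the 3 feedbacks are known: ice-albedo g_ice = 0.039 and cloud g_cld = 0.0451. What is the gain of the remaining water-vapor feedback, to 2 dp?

0.41

Amplification A = ΔT/ΔT₀ = 6.66/3.37 = 1.976.
Total gain g = 1 − 1/A = 1 − 1/1.976 = 0.4939.
Known gains sum to 0.039 + 0.0451 = 0.0841.
g_wv = 0.4939 − 0.0841 = 0.41.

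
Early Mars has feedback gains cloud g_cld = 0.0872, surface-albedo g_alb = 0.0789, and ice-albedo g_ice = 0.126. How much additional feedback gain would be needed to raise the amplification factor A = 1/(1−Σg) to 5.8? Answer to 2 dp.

Current total gain = 0.2921.
Target gain for A = 5.8: g* = 1 − 1/5.8 = 0.8276.
Additional gain needed = 0.8276 − 0.2921 = 0.54.

0.54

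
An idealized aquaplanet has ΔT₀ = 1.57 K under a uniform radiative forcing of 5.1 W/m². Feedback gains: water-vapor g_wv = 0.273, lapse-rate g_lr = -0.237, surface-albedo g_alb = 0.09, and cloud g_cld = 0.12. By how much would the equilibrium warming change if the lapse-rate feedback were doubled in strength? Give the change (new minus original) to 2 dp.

-0.50 K

Original: g = 0.246, ΔT = 1.57/(1−0.246) = 2.0822 K.
With doubled lapse-rate: g' = 0.009, ΔT' = 1.57/(1−0.009) = 1.5843 K.
Change = 1.5843 − 2.0822 = -0.50 K.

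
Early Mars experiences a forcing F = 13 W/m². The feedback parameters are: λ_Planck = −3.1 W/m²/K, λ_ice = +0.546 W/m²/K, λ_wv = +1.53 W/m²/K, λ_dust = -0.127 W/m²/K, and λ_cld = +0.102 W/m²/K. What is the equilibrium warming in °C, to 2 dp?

Net feedback parameter λ = (−3.1) + (+0.546) + (+1.53) + (-0.127) + (+0.102) = -1.049 W/m²/K.
ΔT = −F/λ = −13/(-1.049) = 12.39 °C.

12.39 °C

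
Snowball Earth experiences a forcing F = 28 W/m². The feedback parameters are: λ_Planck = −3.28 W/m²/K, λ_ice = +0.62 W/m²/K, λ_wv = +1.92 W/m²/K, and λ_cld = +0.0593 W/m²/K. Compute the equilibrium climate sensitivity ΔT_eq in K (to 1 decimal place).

41.1 K

Net feedback parameter λ = (−3.28) + (+0.62) + (+1.92) + (+0.0593) = -0.6807 W/m²/K.
ΔT = −F/λ = −28/(-0.6807) = 41.1 K.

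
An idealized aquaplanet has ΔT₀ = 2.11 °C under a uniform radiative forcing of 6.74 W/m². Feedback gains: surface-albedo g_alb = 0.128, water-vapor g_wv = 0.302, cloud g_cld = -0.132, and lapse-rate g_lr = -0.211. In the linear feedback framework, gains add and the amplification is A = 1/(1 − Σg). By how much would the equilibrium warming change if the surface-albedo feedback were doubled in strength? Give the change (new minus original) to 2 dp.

Original: g = 0.087, ΔT = 2.11/(1−0.087) = 2.3111 °C.
With doubled surface-albedo: g' = 0.215, ΔT' = 2.11/(1−0.215) = 2.6879 °C.
Change = 2.6879 − 2.3111 = 0.38 °C.

0.38 °C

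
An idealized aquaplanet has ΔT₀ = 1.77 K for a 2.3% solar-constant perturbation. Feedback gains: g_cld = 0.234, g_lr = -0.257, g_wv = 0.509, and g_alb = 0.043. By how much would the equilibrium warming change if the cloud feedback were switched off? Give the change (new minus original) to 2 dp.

-1.25 K

Original: g = 0.529, ΔT = 1.77/(1−0.529) = 3.7580 K.
Without cloud: g' = 0.295, ΔT' = 1.77/(1−0.295) = 2.5106 K.
Change = 2.5106 − 3.7580 = -1.25 K.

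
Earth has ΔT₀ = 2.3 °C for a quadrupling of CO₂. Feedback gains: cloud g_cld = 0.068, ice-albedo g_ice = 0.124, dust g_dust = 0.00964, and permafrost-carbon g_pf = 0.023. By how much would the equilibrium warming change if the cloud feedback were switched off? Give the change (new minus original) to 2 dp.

-0.24 °C

Original: g = 0.22464, ΔT = 2.3/(1−0.22464) = 2.9664 °C.
Without cloud: g' = 0.15664, ΔT' = 2.3/(1−0.15664) = 2.7272 °C.
Change = 2.7272 − 2.9664 = -0.24 °C.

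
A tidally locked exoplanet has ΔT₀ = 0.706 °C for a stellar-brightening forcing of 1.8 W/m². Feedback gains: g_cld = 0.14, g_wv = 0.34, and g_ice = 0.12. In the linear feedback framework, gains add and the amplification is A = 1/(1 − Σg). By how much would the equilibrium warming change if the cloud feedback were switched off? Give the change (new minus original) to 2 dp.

Original: g = 0.6, ΔT = 0.706/(1−0.6) = 1.7650 °C.
Without cloud: g' = 0.46, ΔT' = 0.706/(1−0.46) = 1.3074 °C.
Change = 1.3074 − 1.7650 = -0.46 °C.

-0.46 °C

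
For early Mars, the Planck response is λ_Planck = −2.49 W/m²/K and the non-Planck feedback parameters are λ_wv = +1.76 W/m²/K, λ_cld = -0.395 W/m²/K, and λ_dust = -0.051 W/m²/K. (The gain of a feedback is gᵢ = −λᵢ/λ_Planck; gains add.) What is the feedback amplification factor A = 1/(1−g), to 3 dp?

Convert to gains: g_wv = 1.76/2.49 = 0.7068; g_cld = -0.395/2.49 = -0.1586; g_dust = -0.051/2.49 = -0.02048.
Total gain g = 0.52772.
A = 1/(1 − 0.52772) = 2.117.

2.117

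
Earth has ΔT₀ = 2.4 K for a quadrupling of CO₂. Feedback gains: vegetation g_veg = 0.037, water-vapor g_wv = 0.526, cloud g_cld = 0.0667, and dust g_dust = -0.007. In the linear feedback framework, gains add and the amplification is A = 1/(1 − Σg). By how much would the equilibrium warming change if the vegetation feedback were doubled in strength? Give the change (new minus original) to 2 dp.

0.69 K

Original: g = 0.6227, ΔT = 2.4/(1−0.6227) = 6.3610 K.
With doubled vegetation: g' = 0.6597, ΔT' = 2.4/(1−0.6597) = 7.0526 K.
Change = 7.0526 − 6.3610 = 0.69 K.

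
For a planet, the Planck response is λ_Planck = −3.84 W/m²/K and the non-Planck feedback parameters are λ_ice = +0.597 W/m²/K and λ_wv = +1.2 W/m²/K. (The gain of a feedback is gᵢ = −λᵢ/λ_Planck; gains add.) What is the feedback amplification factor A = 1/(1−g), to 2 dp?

Convert to gains: g_ice = 0.597/3.84 = 0.1555; g_wv = 1.2/3.84 = 0.3125.
Total gain g = 0.468.
A = 1/(1 − 0.468) = 1.88.

1.88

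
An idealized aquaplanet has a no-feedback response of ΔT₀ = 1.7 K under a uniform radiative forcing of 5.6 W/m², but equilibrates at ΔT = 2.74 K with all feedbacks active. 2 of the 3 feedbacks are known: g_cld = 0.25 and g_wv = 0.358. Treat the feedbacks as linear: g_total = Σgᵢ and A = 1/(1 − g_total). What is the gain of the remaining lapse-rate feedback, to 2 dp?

-0.23

Amplification A = ΔT/ΔT₀ = 2.74/1.7 = 1.612.
Total gain g = 1 − 1/A = 1 − 1/1.612 = 0.3797.
Known gains sum to 0.25 + 0.358 = 0.608.
g_lr = 0.3797 − 0.608 = -0.23.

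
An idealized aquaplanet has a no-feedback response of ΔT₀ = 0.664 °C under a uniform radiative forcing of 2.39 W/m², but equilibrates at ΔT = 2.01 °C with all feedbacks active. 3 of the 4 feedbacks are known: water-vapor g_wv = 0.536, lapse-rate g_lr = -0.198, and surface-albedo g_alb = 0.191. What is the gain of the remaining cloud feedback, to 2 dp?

0.14

Amplification A = ΔT/ΔT₀ = 2.01/0.664 = 3.027.
Total gain g = 1 − 1/A = 1 − 1/3.027 = 0.6696.
Known gains sum to 0.536 − 0.198 + 0.191 = 0.529.
g_cld = 0.6696 − 0.529 = 0.14.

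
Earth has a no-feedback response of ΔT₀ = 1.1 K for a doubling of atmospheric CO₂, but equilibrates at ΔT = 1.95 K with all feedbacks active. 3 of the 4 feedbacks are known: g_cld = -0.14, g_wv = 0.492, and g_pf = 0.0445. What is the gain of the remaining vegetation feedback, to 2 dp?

Amplification A = ΔT/ΔT₀ = 1.95/1.1 = 1.773.
Total gain g = 1 − 1/A = 1 − 1/1.773 = 0.436.
Known gains sum to -0.14 + 0.492 + 0.0445 = 0.3965.
g_veg = 0.436 − 0.3965 = 0.04.

0.04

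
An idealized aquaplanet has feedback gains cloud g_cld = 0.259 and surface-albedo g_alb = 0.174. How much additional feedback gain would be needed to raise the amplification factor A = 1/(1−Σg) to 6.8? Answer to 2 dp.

Current total gain = 0.433.
Target gain for A = 6.8: g* = 1 − 1/6.8 = 0.8529.
Additional gain needed = 0.8529 − 0.433 = 0.42.

0.42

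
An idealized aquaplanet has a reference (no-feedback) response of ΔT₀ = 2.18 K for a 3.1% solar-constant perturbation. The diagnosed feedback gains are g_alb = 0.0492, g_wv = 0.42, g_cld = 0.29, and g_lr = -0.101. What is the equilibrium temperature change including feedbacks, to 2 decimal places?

Total gain g = 0.0492 + 0.42 + 0.29 − 0.101 = 0.6582.
Amplification A = 1/(1 − 0.6582) = 2.926.
ΔT = 2.18 × 2.926 = 6.38 K.

6.38 K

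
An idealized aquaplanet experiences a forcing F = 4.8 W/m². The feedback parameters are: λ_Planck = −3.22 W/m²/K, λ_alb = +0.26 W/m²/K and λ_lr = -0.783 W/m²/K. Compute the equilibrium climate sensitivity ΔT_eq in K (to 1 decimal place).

Net feedback parameter λ = (−3.22) + (+0.26) + (-0.783) = -3.743 W/m²/K.
ΔT = −F/λ = −4.8/(-3.743) = 1.3 K.

1.3 K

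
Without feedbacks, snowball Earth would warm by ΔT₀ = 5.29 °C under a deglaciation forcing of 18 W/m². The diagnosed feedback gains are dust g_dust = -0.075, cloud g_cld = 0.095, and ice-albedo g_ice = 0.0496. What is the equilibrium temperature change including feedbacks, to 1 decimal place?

Total gain g = -0.075 + 0.095 + 0.0496 = 0.0696.
Amplification A = 1/(1 − 0.0696) = 1.075.
ΔT = 5.29 × 1.075 = 5.7 °C.

5.7 °C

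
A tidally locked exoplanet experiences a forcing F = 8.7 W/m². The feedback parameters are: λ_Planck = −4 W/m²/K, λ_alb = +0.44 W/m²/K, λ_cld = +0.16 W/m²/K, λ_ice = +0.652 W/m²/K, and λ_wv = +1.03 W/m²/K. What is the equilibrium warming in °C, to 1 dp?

Net feedback parameter λ = (−4) + (+0.44) + (+0.16) + (+0.652) + (+1.03) = -1.718 W/m²/K.
ΔT = −F/λ = −8.7/(-1.718) = 5.1 °C.

5.1 °C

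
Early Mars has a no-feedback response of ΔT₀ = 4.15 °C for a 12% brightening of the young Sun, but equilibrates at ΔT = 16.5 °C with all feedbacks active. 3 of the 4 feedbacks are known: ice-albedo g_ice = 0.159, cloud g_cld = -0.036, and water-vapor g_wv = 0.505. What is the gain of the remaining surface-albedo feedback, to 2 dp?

0.12

Amplification A = ΔT/ΔT₀ = 16.5/4.15 = 3.976.
Total gain g = 1 − 1/A = 1 − 1/3.976 = 0.7485.
Known gains sum to 0.159 − 0.036 + 0.505 = 0.628.
g_alb = 0.7485 − 0.628 = 0.12.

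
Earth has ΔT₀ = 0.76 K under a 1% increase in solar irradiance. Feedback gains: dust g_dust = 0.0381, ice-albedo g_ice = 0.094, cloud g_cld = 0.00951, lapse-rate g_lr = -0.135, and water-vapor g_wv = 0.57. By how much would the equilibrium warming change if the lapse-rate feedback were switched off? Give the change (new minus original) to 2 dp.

Original: g = 0.57661, ΔT = 0.76/(1−0.57661) = 1.7950 K.
Without lapse-rate: g' = 0.71161, ΔT' = 0.76/(1−0.71161) = 2.6353 K.
Change = 2.6353 − 1.7950 = 0.84 K.

0.84 K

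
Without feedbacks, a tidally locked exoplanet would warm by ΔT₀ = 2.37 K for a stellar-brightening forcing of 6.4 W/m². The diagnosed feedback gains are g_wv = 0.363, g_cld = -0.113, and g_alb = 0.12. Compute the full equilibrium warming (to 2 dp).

Total gain g = 0.363 − 0.113 + 0.12 = 0.37.
Amplification A = 1/(1 − 0.37) = 1.587.
ΔT = 2.37 × 1.587 = 3.76 K.

3.76 K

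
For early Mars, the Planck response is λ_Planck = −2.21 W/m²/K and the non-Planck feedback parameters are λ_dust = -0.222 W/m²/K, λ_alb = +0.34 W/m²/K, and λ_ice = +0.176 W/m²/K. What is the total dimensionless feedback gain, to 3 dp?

0.133

Convert to gains: g_dust = -0.222/2.21 = -0.1005; g_alb = 0.34/2.21 = 0.1538; g_ice = 0.176/2.21 = 0.07964.
Total gain g = 0.13294.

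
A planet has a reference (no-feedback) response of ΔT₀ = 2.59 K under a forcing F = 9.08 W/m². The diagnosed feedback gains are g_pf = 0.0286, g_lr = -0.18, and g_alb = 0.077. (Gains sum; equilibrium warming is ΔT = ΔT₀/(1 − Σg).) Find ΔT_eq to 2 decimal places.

Total gain g = 0.0286 − 0.18 + 0.077 = -0.0744.
Amplification A = 1/(1 + 0.0744) = 0.9308.
ΔT = 2.59 × 0.9308 = 2.41 K.

2.41 K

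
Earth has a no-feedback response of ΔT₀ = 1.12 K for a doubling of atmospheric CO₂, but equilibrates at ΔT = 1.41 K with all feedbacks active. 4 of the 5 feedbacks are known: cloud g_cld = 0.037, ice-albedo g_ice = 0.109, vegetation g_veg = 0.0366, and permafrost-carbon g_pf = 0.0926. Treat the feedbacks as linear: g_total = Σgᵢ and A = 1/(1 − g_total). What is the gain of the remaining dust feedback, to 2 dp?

Amplification A = ΔT/ΔT₀ = 1.41/1.12 = 1.259.
Total gain g = 1 − 1/A = 1 − 1/1.259 = 0.2057.
Known gains sum to 0.037 + 0.109 + 0.0366 + 0.0926 = 0.2752.
g_dust = 0.2057 − 0.2752 = -0.07.

-0.07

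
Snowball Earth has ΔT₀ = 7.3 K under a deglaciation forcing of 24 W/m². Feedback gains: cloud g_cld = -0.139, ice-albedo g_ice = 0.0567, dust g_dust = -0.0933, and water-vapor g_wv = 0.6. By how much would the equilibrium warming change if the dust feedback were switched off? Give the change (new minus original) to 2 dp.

Original: g = 0.4244, ΔT = 7.3/(1−0.4244) = 12.6824 K.
Without dust: g' = 0.5177, ΔT' = 7.3/(1−0.5177) = 15.1358 K.
Change = 15.1358 − 12.6824 = 2.45 K.

2.45 K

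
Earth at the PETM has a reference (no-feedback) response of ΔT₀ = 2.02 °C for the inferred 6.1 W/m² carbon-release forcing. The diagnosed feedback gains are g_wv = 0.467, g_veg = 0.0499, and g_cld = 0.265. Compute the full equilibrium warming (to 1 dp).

Total gain g = 0.467 + 0.0499 + 0.265 = 0.7819.
Amplification A = 1/(1 − 0.7819) = 4.585.
ΔT = 2.02 × 4.585 = 9.3 °C.

9.3 °C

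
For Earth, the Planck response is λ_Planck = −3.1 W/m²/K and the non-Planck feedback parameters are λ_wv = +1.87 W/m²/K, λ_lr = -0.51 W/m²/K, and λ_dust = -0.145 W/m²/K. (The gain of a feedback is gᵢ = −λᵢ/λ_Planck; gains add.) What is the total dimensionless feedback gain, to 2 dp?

0.39

Convert to gains: g_wv = 1.87/3.1 = 0.6032; g_lr = -0.51/3.1 = -0.1645; g_dust = -0.145/3.1 = -0.04677.
Total gain g = 0.39193.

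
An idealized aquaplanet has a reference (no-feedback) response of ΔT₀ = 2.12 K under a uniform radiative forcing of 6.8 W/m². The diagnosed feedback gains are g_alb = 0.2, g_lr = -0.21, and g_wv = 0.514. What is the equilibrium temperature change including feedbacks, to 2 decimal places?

Total gain g = 0.2 − 0.21 + 0.514 = 0.504.
Amplification A = 1/(1 − 0.504) = 2.016.
ΔT = 2.12 × 2.016 = 4.27 K.

4.27 K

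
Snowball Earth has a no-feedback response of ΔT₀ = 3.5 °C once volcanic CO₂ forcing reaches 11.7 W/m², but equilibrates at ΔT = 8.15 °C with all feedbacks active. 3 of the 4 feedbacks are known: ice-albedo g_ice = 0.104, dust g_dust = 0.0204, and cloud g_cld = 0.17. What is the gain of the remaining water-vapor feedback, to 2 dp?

0.28

Amplification A = ΔT/ΔT₀ = 8.15/3.5 = 2.329.
Total gain g = 1 − 1/A = 1 − 1/2.329 = 0.5706.
Known gains sum to 0.104 + 0.0204 + 0.17 = 0.2944.
g_wv = 0.5706 − 0.2944 = 0.28.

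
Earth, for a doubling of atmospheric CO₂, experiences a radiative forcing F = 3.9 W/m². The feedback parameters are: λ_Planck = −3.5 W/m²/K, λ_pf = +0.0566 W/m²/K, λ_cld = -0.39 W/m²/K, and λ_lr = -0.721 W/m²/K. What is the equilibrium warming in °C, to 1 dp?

Net feedback parameter λ = (−3.5) + (+0.0566) + (-0.39) + (-0.721) = -4.5544 W/m²/K.
ΔT = −F/λ = −3.9/(-4.5544) = 0.9 °C.

0.9 °C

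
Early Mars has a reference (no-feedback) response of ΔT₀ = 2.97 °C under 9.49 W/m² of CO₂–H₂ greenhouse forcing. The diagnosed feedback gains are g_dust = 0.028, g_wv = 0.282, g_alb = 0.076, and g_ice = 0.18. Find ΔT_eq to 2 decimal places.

Total gain g = 0.028 + 0.282 + 0.076 + 0.18 = 0.566.
Amplification A = 1/(1 − 0.566) = 2.304.
ΔT = 2.97 × 2.304 = 6.84 °C.

6.84 °C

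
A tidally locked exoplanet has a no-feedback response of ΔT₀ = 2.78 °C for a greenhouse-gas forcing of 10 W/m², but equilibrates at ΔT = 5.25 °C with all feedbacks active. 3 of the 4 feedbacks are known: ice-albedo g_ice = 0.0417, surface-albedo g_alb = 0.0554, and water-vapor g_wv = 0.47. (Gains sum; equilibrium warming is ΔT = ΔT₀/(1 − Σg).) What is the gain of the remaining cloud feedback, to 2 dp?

Amplification A = ΔT/ΔT₀ = 5.25/2.78 = 1.888.
Total gain g = 1 − 1/A = 1 − 1/1.888 = 0.4703.
Known gains sum to 0.0417 + 0.0554 + 0.47 = 0.5671.
g_cld = 0.4703 − 0.5671 = -0.10.

-0.10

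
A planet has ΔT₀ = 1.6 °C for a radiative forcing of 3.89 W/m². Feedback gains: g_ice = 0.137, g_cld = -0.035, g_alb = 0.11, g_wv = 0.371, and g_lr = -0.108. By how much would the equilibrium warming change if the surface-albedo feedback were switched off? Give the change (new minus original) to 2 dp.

Original: g = 0.475, ΔT = 1.6/(1−0.475) = 3.0476 °C.
Without surface-albedo: g' = 0.365, ΔT' = 1.6/(1−0.365) = 2.5197 °C.
Change = 2.5197 − 3.0476 = -0.53 °C.

-0.53 °C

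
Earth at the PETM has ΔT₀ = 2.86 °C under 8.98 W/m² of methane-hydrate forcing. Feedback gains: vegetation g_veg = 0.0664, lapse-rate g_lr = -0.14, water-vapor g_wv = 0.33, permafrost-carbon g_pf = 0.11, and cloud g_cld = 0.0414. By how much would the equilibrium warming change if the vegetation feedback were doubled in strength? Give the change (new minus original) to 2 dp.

0.61 °C

Original: g = 0.4078, ΔT = 2.86/(1−0.4078) = 4.8294 °C.
With doubled vegetation: g' = 0.4742, ΔT' = 2.86/(1−0.4742) = 5.4393 °C.
Change = 5.4393 − 4.8294 = 0.61 °C.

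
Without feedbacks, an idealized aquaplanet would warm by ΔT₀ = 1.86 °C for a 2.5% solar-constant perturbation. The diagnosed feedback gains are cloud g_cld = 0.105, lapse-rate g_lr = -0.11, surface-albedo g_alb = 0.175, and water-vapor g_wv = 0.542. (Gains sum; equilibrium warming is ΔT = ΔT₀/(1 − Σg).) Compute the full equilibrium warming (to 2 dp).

6.46 °C

Total gain g = 0.105 − 0.11 + 0.175 + 0.542 = 0.712.
Amplification A = 1/(1 − 0.712) = 3.472.
ΔT = 1.86 × 3.472 = 6.46 °C.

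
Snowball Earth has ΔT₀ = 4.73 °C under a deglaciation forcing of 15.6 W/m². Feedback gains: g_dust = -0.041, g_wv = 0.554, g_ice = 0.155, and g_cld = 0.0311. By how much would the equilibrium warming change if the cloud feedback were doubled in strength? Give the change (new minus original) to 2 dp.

Original: g = 0.6991, ΔT = 4.73/(1−0.6991) = 15.7195 °C.
With doubled cloud: g' = 0.7302, ΔT' = 4.73/(1−0.7302) = 17.5315 °C.
Change = 17.5315 − 15.7195 = 1.81 °C.

1.81 °C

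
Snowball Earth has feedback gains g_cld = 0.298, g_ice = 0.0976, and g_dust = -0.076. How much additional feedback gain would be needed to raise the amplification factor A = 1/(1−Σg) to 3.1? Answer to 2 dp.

Current total gain = 0.3196.
Target gain for A = 3.1: g* = 1 − 1/3.1 = 0.6774.
Additional gain needed = 0.6774 − 0.3196 = 0.36.

0.36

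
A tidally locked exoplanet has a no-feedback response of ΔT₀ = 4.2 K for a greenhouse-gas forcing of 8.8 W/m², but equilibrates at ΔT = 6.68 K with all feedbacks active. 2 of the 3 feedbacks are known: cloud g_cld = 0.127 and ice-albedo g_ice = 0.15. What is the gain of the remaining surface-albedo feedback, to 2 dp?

0.09

Amplification A = ΔT/ΔT₀ = 6.68/4.2 = 1.59.
Total gain g = 1 − 1/A = 1 − 1/1.59 = 0.3711.
Known gains sum to 0.127 + 0.15 = 0.277.
g_alb = 0.3711 − 0.277 = 0.09.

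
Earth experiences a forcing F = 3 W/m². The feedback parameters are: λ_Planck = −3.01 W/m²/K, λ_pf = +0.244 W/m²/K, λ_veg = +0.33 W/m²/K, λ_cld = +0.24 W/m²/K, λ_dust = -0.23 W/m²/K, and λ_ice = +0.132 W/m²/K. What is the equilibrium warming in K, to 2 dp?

Net feedback parameter λ = (−3.01) + (+0.244) + (+0.33) + (+0.24) + (-0.23) + (+0.132) = -2.294 W/m²/K.
ΔT = −F/λ = −3/(-2.294) = 1.31 K.

1.31 K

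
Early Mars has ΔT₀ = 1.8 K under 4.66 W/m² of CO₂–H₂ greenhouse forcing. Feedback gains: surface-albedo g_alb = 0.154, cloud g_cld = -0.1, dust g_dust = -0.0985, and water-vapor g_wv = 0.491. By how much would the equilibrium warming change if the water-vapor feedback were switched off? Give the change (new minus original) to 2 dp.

Original: g = 0.4465, ΔT = 1.8/(1−0.4465) = 3.2520 K.
Without water-vapor: g' = -0.0445, ΔT' = 1.8/(1+0.0445) = 1.7233 K.
Change = 1.7233 − 3.2520 = -1.53 K.

-1.53 K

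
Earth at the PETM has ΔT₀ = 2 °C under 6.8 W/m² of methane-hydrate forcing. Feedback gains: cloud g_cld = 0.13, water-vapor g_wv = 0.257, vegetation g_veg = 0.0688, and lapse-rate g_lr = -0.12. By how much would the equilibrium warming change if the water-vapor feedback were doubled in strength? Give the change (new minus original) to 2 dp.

1.90 °C

Original: g = 0.3358, ΔT = 2/(1−0.3358) = 3.0111 °C.
With doubled water-vapor: g' = 0.5928, ΔT' = 2/(1−0.5928) = 4.9116 °C.
Change = 4.9116 − 3.0111 = 1.90 °C.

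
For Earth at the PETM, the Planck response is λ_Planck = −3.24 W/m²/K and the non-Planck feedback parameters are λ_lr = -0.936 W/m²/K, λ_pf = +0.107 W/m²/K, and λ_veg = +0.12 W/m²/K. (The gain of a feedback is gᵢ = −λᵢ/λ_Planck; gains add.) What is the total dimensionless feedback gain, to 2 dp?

Convert to gains: g_lr = -0.936/3.24 = -0.2889; g_pf = 0.107/3.24 = 0.03302; g_veg = 0.12/3.24 = 0.03704.
Total gain g = -0.21884.

-0.22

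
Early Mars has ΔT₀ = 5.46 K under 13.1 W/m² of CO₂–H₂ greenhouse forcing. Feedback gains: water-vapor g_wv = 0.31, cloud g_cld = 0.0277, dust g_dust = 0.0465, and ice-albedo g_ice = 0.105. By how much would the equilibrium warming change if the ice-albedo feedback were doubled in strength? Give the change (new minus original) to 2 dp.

2.77 K

Original: g = 0.4892, ΔT = 5.46/(1−0.4892) = 10.6891 K.
With doubled ice-albedo: g' = 0.5942, ΔT' = 5.46/(1−0.5942) = 13.4549 K.
Change = 13.4549 − 10.6891 = 2.77 K.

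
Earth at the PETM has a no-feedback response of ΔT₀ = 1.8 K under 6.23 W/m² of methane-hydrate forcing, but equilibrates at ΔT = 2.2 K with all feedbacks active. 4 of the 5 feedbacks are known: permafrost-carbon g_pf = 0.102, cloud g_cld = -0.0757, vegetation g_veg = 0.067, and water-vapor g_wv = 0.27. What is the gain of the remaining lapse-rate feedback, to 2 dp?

Amplification A = ΔT/ΔT₀ = 2.2/1.8 = 1.222.
Total gain g = 1 − 1/A = 1 − 1/1.222 = 0.1817.
Known gains sum to 0.102 − 0.0757 + 0.067 + 0.27 = 0.3633.
g_lr = 0.1817 − 0.3633 = -0.18.

-0.18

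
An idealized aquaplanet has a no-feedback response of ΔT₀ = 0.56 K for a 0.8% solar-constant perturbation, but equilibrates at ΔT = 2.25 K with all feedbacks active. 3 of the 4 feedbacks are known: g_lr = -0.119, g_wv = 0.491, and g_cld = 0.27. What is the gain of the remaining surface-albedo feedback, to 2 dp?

0.11

Amplification A = ΔT/ΔT₀ = 2.25/0.56 = 4.018.
Total gain g = 1 − 1/A = 1 − 1/4.018 = 0.7511.
Known gains sum to -0.119 + 0.491 + 0.27 = 0.642.
g_alb = 0.7511 − 0.642 = 0.11.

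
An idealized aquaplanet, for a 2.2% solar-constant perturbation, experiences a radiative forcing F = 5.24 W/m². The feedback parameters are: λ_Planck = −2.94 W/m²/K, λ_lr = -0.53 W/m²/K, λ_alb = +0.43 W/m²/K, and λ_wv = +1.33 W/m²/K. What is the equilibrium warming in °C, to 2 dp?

Net feedback parameter λ = (−2.94) + (-0.53) + (+0.43) + (+1.33) = -1.71 W/m²/K.
ΔT = −F/λ = −5.24/(-1.71) = 3.06 °C.

3.06 °C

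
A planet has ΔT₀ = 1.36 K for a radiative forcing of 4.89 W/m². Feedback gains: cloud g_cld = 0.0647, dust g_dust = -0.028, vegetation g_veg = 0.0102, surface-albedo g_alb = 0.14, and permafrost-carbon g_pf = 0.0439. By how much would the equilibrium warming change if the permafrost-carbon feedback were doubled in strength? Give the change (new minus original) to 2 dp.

Original: g = 0.2308, ΔT = 1.36/(1−0.2308) = 1.7681 K.
With doubled permafrost-carbon: g' = 0.2747, ΔT' = 1.36/(1−0.2747) = 1.8751 K.
Change = 1.8751 − 1.7681 = 0.11 K.

0.11 K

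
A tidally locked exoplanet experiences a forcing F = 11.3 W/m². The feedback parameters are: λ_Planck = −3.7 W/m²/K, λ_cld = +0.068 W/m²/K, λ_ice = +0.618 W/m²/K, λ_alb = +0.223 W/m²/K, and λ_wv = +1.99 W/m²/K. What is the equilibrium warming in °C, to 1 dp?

Net feedback parameter λ = (−3.7) + (+0.068) + (+0.618) + (+0.223) + (+1.99) = -0.801 W/m²/K.
ΔT = −F/λ = −11.3/(-0.801) = 14.1 °C.

14.1 °C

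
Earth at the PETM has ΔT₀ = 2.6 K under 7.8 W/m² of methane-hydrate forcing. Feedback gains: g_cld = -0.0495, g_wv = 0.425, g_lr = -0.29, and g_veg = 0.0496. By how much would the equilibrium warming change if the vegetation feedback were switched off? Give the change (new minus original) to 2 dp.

Original: g = 0.1351, ΔT = 2.6/(1−0.1351) = 3.0061 K.
Without vegetation: g' = 0.0855, ΔT' = 2.6/(1−0.0855) = 2.8431 K.
Change = 2.8431 − 3.0061 = -0.16 K.

-0.16 K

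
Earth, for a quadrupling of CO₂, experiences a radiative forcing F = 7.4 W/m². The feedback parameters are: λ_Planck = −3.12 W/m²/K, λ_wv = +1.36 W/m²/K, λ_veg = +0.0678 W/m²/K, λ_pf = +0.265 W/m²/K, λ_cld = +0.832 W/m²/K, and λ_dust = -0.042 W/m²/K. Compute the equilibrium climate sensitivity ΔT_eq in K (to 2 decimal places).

11.61 K

Net feedback parameter λ = (−3.12) + (+1.36) + (+0.0678) + (+0.265) + (+0.832) + (-0.042) = -0.6372 W/m²/K.
ΔT = −F/λ = −7.4/(-0.6372) = 11.61 K.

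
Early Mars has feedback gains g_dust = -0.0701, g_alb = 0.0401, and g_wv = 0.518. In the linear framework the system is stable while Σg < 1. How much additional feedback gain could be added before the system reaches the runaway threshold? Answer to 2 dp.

Current total gain = -0.0701 + 0.0401 + 0.518 = 0.488.
Margin to runaway = 1 − 0.488 = 0.51.

0.51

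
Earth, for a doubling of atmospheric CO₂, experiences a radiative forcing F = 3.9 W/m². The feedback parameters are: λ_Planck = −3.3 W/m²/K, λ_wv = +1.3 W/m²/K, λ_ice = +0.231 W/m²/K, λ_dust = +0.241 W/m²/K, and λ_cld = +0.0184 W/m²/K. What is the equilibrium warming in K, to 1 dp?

2.6 K

Net feedback parameter λ = (−3.3) + (+1.3) + (+0.231) + (+0.241) + (+0.0184) = -1.5096 W/m²/K.
ΔT = −F/λ = −3.9/(-1.5096) = 2.6 K.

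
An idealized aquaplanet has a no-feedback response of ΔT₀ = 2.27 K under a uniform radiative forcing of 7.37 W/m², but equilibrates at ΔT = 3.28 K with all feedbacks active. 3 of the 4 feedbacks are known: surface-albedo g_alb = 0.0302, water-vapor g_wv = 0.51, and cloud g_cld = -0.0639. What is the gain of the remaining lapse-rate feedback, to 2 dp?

-0.17

Amplification A = ΔT/ΔT₀ = 3.28/2.27 = 1.445.
Total gain g = 1 − 1/A = 1 − 1/1.445 = 0.308.
Known gains sum to 0.0302 + 0.51 − 0.0639 = 0.4763.
g_lr = 0.308 − 0.4763 = -0.17.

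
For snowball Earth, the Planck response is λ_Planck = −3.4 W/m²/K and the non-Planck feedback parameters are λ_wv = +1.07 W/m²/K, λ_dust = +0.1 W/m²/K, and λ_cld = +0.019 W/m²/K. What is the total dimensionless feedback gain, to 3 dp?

Convert to gains: g_wv = 1.07/3.4 = 0.3147; g_dust = 0.1/3.4 = 0.02941; g_cld = 0.019/3.4 = 0.005588.
Total gain g = 0.349698.

0.350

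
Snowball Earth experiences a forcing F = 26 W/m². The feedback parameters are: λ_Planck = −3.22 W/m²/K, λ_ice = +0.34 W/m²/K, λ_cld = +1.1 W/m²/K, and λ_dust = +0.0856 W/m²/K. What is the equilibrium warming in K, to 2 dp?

15.34 K

Net feedback parameter λ = (−3.22) + (+0.34) + (+1.1) + (+0.0856) = -1.6944 W/m²/K.
ΔT = −F/λ = −26/(-1.6944) = 15.34 K.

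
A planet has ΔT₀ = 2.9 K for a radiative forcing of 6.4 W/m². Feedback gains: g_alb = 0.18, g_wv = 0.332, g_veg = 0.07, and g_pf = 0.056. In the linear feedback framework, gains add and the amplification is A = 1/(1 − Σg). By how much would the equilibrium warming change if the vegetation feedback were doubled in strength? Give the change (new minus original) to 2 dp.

Original: g = 0.638, ΔT = 2.9/(1−0.638) = 8.0110 K.
With doubled vegetation: g' = 0.708, ΔT' = 2.9/(1−0.708) = 9.9315 K.
Change = 9.9315 − 8.0110 = 1.92 K.

1.92 K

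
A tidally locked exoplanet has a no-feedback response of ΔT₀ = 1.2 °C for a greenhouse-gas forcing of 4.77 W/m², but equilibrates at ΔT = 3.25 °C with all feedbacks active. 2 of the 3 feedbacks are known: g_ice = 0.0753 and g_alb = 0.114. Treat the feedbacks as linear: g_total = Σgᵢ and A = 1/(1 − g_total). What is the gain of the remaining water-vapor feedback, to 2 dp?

0.44

Amplification A = ΔT/ΔT₀ = 3.25/1.2 = 2.708.
Total gain g = 1 − 1/A = 1 − 1/2.708 = 0.6307.
Known gains sum to 0.0753 + 0.114 = 0.1893.
g_wv = 0.6307 − 0.1893 = 0.44.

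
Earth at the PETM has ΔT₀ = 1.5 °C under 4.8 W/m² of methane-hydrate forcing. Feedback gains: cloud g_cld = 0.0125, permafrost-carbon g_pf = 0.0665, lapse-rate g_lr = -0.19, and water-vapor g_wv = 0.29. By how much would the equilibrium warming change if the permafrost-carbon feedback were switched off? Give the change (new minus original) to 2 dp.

-0.14 °C

Original: g = 0.179, ΔT = 1.5/(1−0.179) = 1.8270 °C.
Without permafrost-carbon: g' = 0.1125, ΔT' = 1.5/(1−0.1125) = 1.6901 °C.
Change = 1.6901 − 1.8270 = -0.14 °C.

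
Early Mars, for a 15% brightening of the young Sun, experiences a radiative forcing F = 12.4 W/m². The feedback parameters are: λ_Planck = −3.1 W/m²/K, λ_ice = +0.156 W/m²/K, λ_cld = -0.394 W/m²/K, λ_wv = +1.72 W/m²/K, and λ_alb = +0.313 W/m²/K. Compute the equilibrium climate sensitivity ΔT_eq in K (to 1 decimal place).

9.5 K

Net feedback parameter λ = (−3.1) + (+0.156) + (-0.394) + (+1.72) + (+0.313) = -1.305 W/m²/K.
ΔT = −F/λ = −12.4/(-1.305) = 9.5 K.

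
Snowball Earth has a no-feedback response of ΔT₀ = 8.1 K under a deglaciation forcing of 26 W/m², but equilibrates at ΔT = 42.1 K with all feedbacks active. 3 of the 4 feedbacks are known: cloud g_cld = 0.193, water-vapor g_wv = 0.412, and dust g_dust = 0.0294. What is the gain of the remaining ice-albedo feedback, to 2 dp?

Amplification A = ΔT/ΔT₀ = 42.1/8.1 = 5.198.
Total gain g = 1 − 1/A = 1 − 1/5.198 = 0.8076.
Known gains sum to 0.193 + 0.412 + 0.0294 = 0.6344.
g_ice = 0.8076 − 0.6344 = 0.17.

0.17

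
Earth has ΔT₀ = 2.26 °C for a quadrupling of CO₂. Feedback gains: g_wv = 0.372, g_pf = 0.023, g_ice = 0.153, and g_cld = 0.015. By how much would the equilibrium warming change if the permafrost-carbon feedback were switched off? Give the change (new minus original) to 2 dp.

-0.26 °C

Original: g = 0.563, ΔT = 2.26/(1−0.563) = 5.1716 °C.
Without permafrost-carbon: g' = 0.54, ΔT' = 2.26/(1−0.54) = 4.9130 °C.
Change = 4.9130 − 5.1716 = -0.26 °C.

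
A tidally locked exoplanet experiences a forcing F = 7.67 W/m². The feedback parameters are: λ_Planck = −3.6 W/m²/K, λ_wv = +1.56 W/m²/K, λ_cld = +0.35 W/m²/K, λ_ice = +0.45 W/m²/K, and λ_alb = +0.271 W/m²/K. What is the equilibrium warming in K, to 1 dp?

Net feedback parameter λ = (−3.6) + (+1.56) + (+0.35) + (+0.45) + (+0.271) = -0.969 W/m²/K.
ΔT = −F/λ = −7.67/(-0.969) = 7.9 K.

7.9 K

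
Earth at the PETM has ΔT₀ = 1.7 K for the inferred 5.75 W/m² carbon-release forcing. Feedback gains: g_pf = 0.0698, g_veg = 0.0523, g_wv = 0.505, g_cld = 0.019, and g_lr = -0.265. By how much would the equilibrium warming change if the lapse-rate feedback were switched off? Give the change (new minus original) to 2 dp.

2.06 K

Original: g = 0.3811, ΔT = 1.7/(1−0.3811) = 2.7468 K.
Without lapse-rate: g' = 0.6461, ΔT' = 1.7/(1−0.6461) = 4.8036 K.
Change = 4.8036 − 2.7468 = 2.06 K.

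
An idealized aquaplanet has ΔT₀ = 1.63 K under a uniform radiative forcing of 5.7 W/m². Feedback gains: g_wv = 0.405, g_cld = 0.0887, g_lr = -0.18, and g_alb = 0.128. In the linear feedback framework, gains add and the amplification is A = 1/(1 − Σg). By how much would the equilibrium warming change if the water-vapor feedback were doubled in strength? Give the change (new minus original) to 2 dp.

Original: g = 0.4417, ΔT = 1.63/(1−0.4417) = 2.9196 K.
With doubled water-vapor: g' = 0.8467, ΔT' = 1.63/(1−0.8467) = 10.6327 K.
Change = 10.6327 − 2.9196 = 7.71 K.

7.71 K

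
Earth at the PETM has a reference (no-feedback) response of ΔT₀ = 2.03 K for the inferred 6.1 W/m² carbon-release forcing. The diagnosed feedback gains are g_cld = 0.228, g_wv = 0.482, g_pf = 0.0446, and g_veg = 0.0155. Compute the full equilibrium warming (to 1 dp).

Total gain g = 0.228 + 0.482 + 0.0446 + 0.0155 = 0.7701.
Amplification A = 1/(1 − 0.7701) = 4.35.
ΔT = 2.03 × 4.35 = 8.8 K.

8.8 K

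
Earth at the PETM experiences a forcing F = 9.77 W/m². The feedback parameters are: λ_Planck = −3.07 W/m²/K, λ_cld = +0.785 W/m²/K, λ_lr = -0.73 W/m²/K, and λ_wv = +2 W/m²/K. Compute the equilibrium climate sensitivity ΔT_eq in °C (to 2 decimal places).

9.63 °C

Net feedback parameter λ = (−3.07) + (+0.785) + (-0.73) + (+2) = -1.015 W/m²/K.
ΔT = −F/λ = −9.77/(-1.015) = 9.63 °C.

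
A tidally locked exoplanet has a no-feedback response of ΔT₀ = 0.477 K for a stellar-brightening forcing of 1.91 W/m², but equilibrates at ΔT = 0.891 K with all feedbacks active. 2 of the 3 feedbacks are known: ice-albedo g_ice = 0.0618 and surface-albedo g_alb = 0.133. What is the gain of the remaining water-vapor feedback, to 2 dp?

Amplification A = ΔT/ΔT₀ = 0.891/0.477 = 1.868.
Total gain g = 1 − 1/A = 1 − 1/1.868 = 0.4647.
Known gains sum to 0.0618 + 0.133 = 0.1948.
g_wv = 0.4647 − 0.1948 = 0.27.

0.27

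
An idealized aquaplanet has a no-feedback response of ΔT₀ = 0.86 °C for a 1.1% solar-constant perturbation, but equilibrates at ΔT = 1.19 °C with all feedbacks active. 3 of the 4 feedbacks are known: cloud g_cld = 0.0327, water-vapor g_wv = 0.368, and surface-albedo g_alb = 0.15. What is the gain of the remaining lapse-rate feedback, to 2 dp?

Amplification A = ΔT/ΔT₀ = 1.19/0.86 = 1.384.
Total gain g = 1 − 1/A = 1 − 1/1.384 = 0.2775.
Known gains sum to 0.0327 + 0.368 + 0.15 = 0.5507.
g_lr = 0.2775 − 0.5507 = -0.27.

-0.27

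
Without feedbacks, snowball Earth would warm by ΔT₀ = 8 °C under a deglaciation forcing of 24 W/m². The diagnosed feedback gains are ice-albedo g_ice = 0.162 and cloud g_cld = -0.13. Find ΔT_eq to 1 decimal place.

8.3 °C

Total gain g = 0.162 − 0.13 = 0.032.
Amplification A = 1/(1 − 0.032) = 1.033.
ΔT = 8 × 1.033 = 8.3 °C.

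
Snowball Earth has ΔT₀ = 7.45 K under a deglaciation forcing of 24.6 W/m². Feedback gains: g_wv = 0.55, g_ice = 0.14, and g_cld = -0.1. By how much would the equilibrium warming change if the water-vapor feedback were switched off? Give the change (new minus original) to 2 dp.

Original: g = 0.59, ΔT = 7.45/(1−0.59) = 18.1707 K.
Without water-vapor: g' = 0.04, ΔT' = 7.45/(1−0.04) = 7.7604 K.
Change = 7.7604 − 18.1707 = -10.41 K.

-10.41 K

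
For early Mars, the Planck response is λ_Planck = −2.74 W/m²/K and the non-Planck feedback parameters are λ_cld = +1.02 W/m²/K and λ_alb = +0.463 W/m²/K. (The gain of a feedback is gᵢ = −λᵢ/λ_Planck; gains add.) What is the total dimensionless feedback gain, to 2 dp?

0.54

Convert to gains: g_cld = 1.02/2.74 = 0.3723; g_alb = 0.463/2.74 = 0.169.
Total gain g = 0.5413.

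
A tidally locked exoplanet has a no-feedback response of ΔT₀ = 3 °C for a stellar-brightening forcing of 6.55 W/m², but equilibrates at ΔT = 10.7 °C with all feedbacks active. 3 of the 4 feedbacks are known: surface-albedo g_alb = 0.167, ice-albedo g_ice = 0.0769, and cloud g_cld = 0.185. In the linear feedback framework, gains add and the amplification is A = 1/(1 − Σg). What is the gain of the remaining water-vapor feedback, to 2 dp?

0.29

Amplification A = ΔT/ΔT₀ = 10.7/3 = 3.567.
Total gain g = 1 − 1/A = 1 − 1/3.567 = 0.7197.
Known gains sum to 0.167 + 0.0769 + 0.185 = 0.4289.
g_wv = 0.7197 − 0.4289 = 0.29.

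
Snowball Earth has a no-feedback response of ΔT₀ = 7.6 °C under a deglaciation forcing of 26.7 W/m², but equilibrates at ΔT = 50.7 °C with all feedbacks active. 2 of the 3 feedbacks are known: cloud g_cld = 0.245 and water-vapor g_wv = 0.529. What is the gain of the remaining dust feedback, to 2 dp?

0.08

Amplification A = ΔT/ΔT₀ = 50.7/7.6 = 6.671.
Total gain g = 1 − 1/A = 1 − 1/6.671 = 0.8501.
Known gains sum to 0.245 + 0.529 = 0.774.
g_dust = 0.8501 − 0.774 = 0.08.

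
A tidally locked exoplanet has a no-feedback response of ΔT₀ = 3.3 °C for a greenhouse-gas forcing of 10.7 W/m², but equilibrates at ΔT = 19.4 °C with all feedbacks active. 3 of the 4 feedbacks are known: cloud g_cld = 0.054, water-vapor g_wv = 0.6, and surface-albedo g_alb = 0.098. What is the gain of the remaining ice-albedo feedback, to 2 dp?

Amplification A = ΔT/ΔT₀ = 19.4/3.3 = 5.879.
Total gain g = 1 − 1/A = 1 − 1/5.879 = 0.8299.
Known gains sum to 0.054 + 0.6 + 0.098 = 0.752.
g_ice = 0.8299 − 0.752 = 0.08.

0.08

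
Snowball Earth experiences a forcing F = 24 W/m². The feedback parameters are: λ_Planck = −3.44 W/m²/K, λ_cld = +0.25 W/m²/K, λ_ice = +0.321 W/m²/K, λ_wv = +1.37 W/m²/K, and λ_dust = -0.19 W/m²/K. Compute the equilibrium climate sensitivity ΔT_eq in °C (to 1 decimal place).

Net feedback parameter λ = (−3.44) + (+0.25) + (+0.321) + (+1.37) + (-0.19) = -1.689 W/m²/K.
ΔT = −F/λ = −24/(-1.689) = 14.2 °C.

14.2 °C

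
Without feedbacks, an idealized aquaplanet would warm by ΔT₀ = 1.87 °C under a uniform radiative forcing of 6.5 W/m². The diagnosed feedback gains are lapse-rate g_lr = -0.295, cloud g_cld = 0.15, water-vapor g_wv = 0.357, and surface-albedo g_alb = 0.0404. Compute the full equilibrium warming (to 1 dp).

2.5 °C

Total gain g = -0.295 + 0.15 + 0.357 + 0.0404 = 0.2524.
Amplification A = 1/(1 − 0.2524) = 1.338.
ΔT = 1.87 × 1.338 = 2.5 °C.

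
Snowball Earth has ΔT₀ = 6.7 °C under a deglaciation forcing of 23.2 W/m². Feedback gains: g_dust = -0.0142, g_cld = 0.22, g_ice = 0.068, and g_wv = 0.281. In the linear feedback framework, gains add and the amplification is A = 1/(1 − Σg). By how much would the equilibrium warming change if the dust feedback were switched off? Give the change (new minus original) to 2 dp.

Original: g = 0.5548, ΔT = 6.7/(1−0.5548) = 15.0494 °C.
Without dust: g' = 0.569, ΔT' = 6.7/(1−0.569) = 15.5452 °C.
Change = 15.5452 − 15.0494 = 0.50 °C.

0.50 °C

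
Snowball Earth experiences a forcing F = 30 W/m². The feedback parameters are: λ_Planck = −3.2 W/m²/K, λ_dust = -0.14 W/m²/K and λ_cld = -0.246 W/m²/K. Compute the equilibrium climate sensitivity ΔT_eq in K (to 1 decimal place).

Net feedback parameter λ = (−3.2) + (-0.14) + (-0.246) = -3.586 W/m²/K.
ΔT = −F/λ = −30/(-3.586) = 8.4 K.

8.4 K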